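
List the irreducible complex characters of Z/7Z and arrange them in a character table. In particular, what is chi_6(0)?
Character table of Z/7Z (irreps indexed chi_0,...,chi_6 with chi_k(m) = zeta_7^(k*m), zeta_7 = exp(2*pi*i/7)):
  irrep \ class  {0} (size 1)  {1} (size 1)    {2} (size 1)    {3} (size 1)    {4} (size 1)    {5} (size 1)    {6} (size 1)  
  chi_0          1             1               1               1               1               1               1             
  chi_1          1             exp(2*I*pi/7)   exp(4*I*pi/7)   exp(6*I*pi/7)   exp(-6*I*pi/7)  exp(-4*I*pi/7)  exp(-2*I*pi/7)
  chi_2          1             exp(4*I*pi/7)   exp(-6*I*pi/7)  exp(-2*I*pi/7)  exp(2*I*pi/7)   exp(6*I*pi/7)   exp(-4*I*pi/7)
  chi_3          1             exp(6*I*pi/7)   exp(-2*I*pi/7)  exp(4*I*pi/7)   exp(-4*I*pi/7)  exp(2*I*pi/7)   exp(-6*I*pi/7)
  chi_4          1             exp(-6*I*pi/7)  exp(2*I*pi/7)   exp(-4*I*pi/7)  exp(4*I*pi/7)   exp(-2*I*pi/7)  exp(6*I*pi/7) 
  chi_5          1             exp(-4*I*pi/7)  exp(6*I*pi/7)   exp(2*I*pi/7)   exp(-2*I*pi/7)  exp(-6*I*pi/7)  exp(4*I*pi/7) 
  chi_6          1             exp(-2*I*pi/7)  exp(-4*I*pi/7)  exp(-6*I*pi/7)  exp(6*I*pi/7)   exp(4*I*pi/7)   exp(2*I*pi/7) 

Spot check: chi_6(0) = zeta_7^(6*0) = zeta_7^0 = 1.

Argument: Z/7Z is abelian, so all 7 irreducible complex representations are 1-dimensional. They are given by chi_k(m) = zeta_7^(k*m) for k = 0,...,6. Row orthogonality: sum_m chi_k(m) conj(chi_l(m)) = 7 * [k = l].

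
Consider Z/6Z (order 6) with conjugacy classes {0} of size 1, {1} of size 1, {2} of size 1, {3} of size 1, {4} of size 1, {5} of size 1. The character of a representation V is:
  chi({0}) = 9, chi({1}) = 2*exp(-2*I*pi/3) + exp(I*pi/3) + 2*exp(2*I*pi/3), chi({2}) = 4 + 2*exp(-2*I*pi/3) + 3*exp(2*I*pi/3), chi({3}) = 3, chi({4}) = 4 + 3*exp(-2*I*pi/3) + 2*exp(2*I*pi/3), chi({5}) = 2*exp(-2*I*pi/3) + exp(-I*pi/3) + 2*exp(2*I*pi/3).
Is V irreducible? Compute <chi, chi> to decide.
Not irreducible (reducible): <chi, chi> = 17 > 1.

<chi, chi> = (1/|G|) sum_C |C| * |chi(C)|^2 = (1/6)[1*|9|^2 + 1*|2*exp(-2*I*pi/3) + exp(I*pi/3) + 2*exp(2*I*pi/3)|^2 + 1*|4 + 2*exp(-2*I*pi/3) + 3*exp(2*I*pi/3)|^2 + 1*|3|^2 + 1*|4 + 3*exp(-2*I*pi/3) + 2*exp(2*I*pi/3)|^2 + 1*|2*exp(-2*I*pi/3) + exp(-I*pi/3) + 2*exp(2*I*pi/3)|^2]
  = (1/6)[(81) + (3) + (3) + (9) + (3) + (3)] = 102/6 = 17.
(Exp terms are combined using exp(i*s)*conj(exp(i*t)) = exp(i*(s-t)), and sums of them are collapsed using the identity that for every m > 1 the m distinct m-th roots of unity sum to 0, e.g. 1 + exp(2*I*pi/3) + exp(-2*I*pi/3) = 0.)
A character is irreducible iff <chi, chi> = 1, so this representation is reducible.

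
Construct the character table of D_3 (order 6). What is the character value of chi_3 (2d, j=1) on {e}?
Conjugacy classes: {e} of size 1, {r^1, r^2} of size 2, {s, sr, ..., sr^2} of size 3.
Character table:
  irrep \ class              {e} (size 1)  {r^1, r^2} (size 2)  {s, sr, ..., sr^2} (size 3)
  chi_1 (triv)               1             1                    1                          
  chi_2 (sign: r->1, s->-1)  1             1                    -1                         
  chi_3 (2d, j=1)            2             -1                   0                          

Spot check: chi_3 (2d, j=1) on {e} = 2.

Working: D_3 has order 2*3 = 6 with 3 conjugacy classes, hence 3 irreducibles. Sum of squared dims 1 + 1 + 4 = 6 = |G|. Linear characters come from the abelianisation; the 2-dimensional irreps have character r^k -> 2*cos(2*pi*j*k/3), reflections -> 0.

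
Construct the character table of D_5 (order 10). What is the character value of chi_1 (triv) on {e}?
Conjugacy classes: {e} of size 1, {r^1, r^4} of size 2, {r^2, r^3} of size 2, {s, sr, ..., sr^4} of size 5.
Character table:
  irrep \ class              {e} (size 1)  {r^1, r^4} (size 2)  {r^2, r^3} (size 2)  {s, sr, ..., sr^4} (size 5)
  chi_1 (triv)               1             1                    1                    1                          
  chi_2 (sign: r->1, s->-1)  1             1                    1                    -1                         
  chi_3 (2d, j=1)            2             -1/2 + sqrt(5)/2     -sqrt(5)/2 - 1/2     0                          
  chi_4 (2d, j=2)            2             -sqrt(5)/2 - 1/2     -1/2 + sqrt(5)/2     0                          

Spot check: chi_1 (triv) on {e} = 1.

D_5 has order 2*5 = 10 with 4 conjugacy classes, hence 4 irreducibles. Sum of squared dims 1 + 1 + 4 + 4 = 10 = |G|. Linear characters come from the abelianisation; the 2-dimensional irreps have character r^k -> 2*cos(2*pi*j*k/5), reflections -> 0.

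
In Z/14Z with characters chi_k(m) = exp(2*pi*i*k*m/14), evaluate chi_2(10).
chi_2(10) = zeta_14^20 = exp(6*I*pi/7)

Justification: chi_2(10) = zeta_14^(2*10) = zeta_14^20. Since zeta_14^14 = 1, this equals zeta_14^6 = exp(2*pi*i*6/14) = exp(6*I*pi/7).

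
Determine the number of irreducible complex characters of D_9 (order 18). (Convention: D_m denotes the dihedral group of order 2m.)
6

Argument: The number of irreducible complex representations of a finite group equals its number of conjugacy classes. D_9 has 6 conjugacy classes ((n+3)/2 for n odd), so D_9 (order 18) has exactly 6 irreducible complex representations.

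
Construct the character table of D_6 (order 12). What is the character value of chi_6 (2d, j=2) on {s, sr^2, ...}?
Conjugacy classes: {e} of size 1, {r^3} of size 1, {r^1, r^5} of size 2, {r^2, r^4} of size 2, {s, sr^2, ...} of size 3, {sr, sr^3, ...} of size 3.
Character table:
  irrep \ class              {e} (size 1)  {r^3} (size 1)  {r^1, r^5} (size 2)  {r^2, r^4} (size 2)  {s, sr^2, ...} (size 3)  {sr, sr^3, ...} (size 3)
  chi_1 (triv)               1             1               1                    1                    1                        1                       
  chi_2 (sign: r->1, s->-1)  1             1               1                    1                    -1                       -1                      
  chi_3 (r->-1, s->1)        1             -1              -1                   1                    1                        -1                      
  chi_4 (r->-1, s->-1)       1             -1              -1                   1                    -1                       1                       
  chi_5 (2d, j=1)            2             -2              1                    -1                   0                        0                       
  chi_6 (2d, j=2)            2             2               -1                   -1                   0                        0                       

Spot check: chi_6 (2d, j=2) on {s, sr^2, ...} = 0.

Working: D_6 has order 2*6 = 12 with 6 conjugacy classes, hence 6 irreducibles. Sum of squared dims 1 + 1 + 1 + 1 + 4 + 4 = 12 = |G|. Linear characters come from the abelianisation; the 2-dimensional irreps have character r^k -> 2*cos(2*pi*j*k/6), reflections -> 0.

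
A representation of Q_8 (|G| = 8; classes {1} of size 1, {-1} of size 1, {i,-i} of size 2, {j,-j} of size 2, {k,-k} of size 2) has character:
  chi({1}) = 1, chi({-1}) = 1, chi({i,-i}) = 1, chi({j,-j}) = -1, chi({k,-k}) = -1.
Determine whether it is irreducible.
Irreducible: <chi, chi> = 1.

Derivation: <chi, chi> = (1/|G|) sum_C |C| * |chi(C)|^2 = (1/8)[1*|1|^2 + 1*|1|^2 + 2*|1|^2 + 2*|-1|^2 + 2*|-1|^2]
  = (1/8)[(1) + (1) + (2) + (2) + (2)] = 8/8 = 1.
A character is irreducible iff <chi, chi> = 1, so this representation is irreducible.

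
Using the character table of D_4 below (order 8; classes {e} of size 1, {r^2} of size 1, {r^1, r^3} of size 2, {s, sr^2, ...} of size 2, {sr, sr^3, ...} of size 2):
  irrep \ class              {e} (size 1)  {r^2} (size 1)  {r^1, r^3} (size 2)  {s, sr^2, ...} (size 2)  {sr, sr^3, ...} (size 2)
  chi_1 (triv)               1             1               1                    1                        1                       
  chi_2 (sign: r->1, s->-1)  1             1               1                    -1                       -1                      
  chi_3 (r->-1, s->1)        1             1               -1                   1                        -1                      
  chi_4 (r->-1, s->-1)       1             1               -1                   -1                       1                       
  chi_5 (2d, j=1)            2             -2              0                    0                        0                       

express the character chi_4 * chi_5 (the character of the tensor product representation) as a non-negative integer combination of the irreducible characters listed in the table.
chi_4 tensor chi_5 = chi_5 (all other irreducibles have multiplicity 0).

Working: The character of a tensor product is the pointwise product (chi_4 * chi_5)(C) = chi_4(C) * chi_5(C):
  {e}: (1)*(2), {r^2}: (1)*(-2), {r^1, r^3}: (-1)*(0), {s, sr^2, ...}: (-1)*(0), {sr, sr^3, ...}: (1)*(0)
so (chi_4 * chi_5) takes values
  {e} -> 2, {r^2} -> -2, {r^1, r^3} -> 0, {s, sr^2, ...} -> 0, {sr, sr^3, ...} -> 0.
Now take the inner product of this character with each irreducible chi from the table, <chi_4*chi_5, chi> = (1/8) sum_C |C| (chi_4*chi_5)(C) conj(chi(C)):
  <chi_4*chi_5, chi_1> = (1/8)[1*(2)*conj(1) + 1*(-2)*conj(1) + 2*(0)*conj(1) + 2*(0)*conj(1) + 2*(0)*conj(1)]
      = (1/8)[(2) + (-2) + (0) + (0) + (0)] = 0/8 = 0
  <chi_4*chi_5, chi_2> = (1/8)[1*(2)*conj(1) + 1*(-2)*conj(1) + 2*(0)*conj(1) + 2*(0)*conj(-1) + 2*(0)*conj(-1)]
      = (1/8)[(2) + (-2) + (0) + (0) + (0)] = 0/8 = 0
  <chi_4*chi_5, chi_3> = (1/8)[1*(2)*conj(1) + 1*(-2)*conj(1) + 2*(0)*conj(-1) + 2*(0)*conj(1) + 2*(0)*conj(-1)]
      = (1/8)[(2) + (-2) + (0) + (0) + (0)] = 0/8 = 0
  <chi_4*chi_5, chi_4> = (1/8)[1*(2)*conj(1) + 1*(-2)*conj(1) + 2*(0)*conj(-1) + 2*(0)*conj(-1) + 2*(0)*conj(1)]
      = (1/8)[(2) + (-2) + (0) + (0) + (0)] = 0/8 = 0
  <chi_4*chi_5, chi_5> = (1/8)[1*(2)*conj(2) + 1*(-2)*conj(-2) + 2*(0)*conj(0) + 2*(0)*conj(0) + 2*(0)*conj(0)]
      = (1/8)[(4) + (4) + (0) + (0) + (0)] = 8/8 = 1
Hence the multiplicities are chi_5: 1. Dimension check: dim(chi_4)*dim(chi_5) = 1*2 = 2 and sum (mult * dim) = 1*2 = 2.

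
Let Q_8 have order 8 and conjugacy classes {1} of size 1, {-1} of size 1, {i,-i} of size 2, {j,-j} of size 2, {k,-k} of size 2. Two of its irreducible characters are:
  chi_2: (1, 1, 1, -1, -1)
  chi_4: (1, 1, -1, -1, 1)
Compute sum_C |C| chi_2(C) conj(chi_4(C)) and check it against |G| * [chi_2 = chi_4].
Sum = 0; so <chi_2, chi_4> = 0 (distinct irreducibles are orthogonal).

Compute term by term over conjugacy classes (|C| * chi_2(C) * conj(chi_4(C))):
  1*(1)*conj(1) + 1*(1)*conj(1) + 2*(1)*conj(-1) + 2*(-1)*conj(-1) + 2*(-1)*conj(1)
  = (1) + (1) + (-2) + (2) + (-2)
  = 0.
Dividing by |G| = 8 gives 0/8 = 0, matching the row-orthogonality relation <chi_2, chi_4> = [chi_2 = chi_4].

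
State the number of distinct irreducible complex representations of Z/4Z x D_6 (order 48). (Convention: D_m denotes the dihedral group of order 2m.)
24

Reasoning: The number of irreducible complex representations of a finite group equals its number of conjugacy classes. For a direct product, #classes(G x H) = #classes(G) * #classes(H). Z/4Z has 4 classes (abelian), D_6 has 6 classes, so 4 * 6 = 24, so Z/4Z x D_6 (order 48) has exactly 24 irreducible complex representations.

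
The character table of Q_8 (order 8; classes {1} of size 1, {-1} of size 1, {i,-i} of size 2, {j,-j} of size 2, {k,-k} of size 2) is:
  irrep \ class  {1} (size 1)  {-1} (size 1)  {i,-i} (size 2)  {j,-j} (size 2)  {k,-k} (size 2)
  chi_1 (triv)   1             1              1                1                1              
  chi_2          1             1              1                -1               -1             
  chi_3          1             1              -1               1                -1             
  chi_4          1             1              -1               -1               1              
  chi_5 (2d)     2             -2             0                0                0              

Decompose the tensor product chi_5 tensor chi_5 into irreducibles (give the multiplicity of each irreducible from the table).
chi_5 tensor chi_5 = chi_1 + chi_2 + chi_3 + chi_4 (all other irreducibles have multiplicity 0).

Explanation: The character of a tensor product is the pointwise product (chi_5 * chi_5)(C) = chi_5(C) * chi_5(C):
  {1}: (2)*(2), {-1}: (-2)*(-2), {i,-i}: (0)*(0), {j,-j}: (0)*(0), {k,-k}: (0)*(0)
so (chi_5 * chi_5) takes values
  {1} -> 4, {-1} -> 4, {i,-i} -> 0, {j,-j} -> 0, {k,-k} -> 0.
Now take the inner product of this character with each irreducible chi from the table, <chi_5*chi_5, chi> = (1/8) sum_C |C| (chi_5*chi_5)(C) conj(chi(C)):
  <chi_5*chi_5, chi_1> = (1/8)[1*(4)*conj(1) + 1*(4)*conj(1) + 2*(0)*conj(1) + 2*(0)*conj(1) + 2*(0)*conj(1)]
      = (1/8)[(4) + (4) + (0) + (0) + (0)] = 8/8 = 1
  <chi_5*chi_5, chi_2> = (1/8)[1*(4)*conj(1) + 1*(4)*conj(1) + 2*(0)*conj(1) + 2*(0)*conj(-1) + 2*(0)*conj(-1)]
      = (1/8)[(4) + (4) + (0) + (0) + (0)] = 8/8 = 1
  <chi_5*chi_5, chi_3> = (1/8)[1*(4)*conj(1) + 1*(4)*conj(1) + 2*(0)*conj(-1) + 2*(0)*conj(1) + 2*(0)*conj(-1)]
      = (1/8)[(4) + (4) + (0) + (0) + (0)] = 8/8 = 1
  <chi_5*chi_5, chi_4> = (1/8)[1*(4)*conj(1) + 1*(4)*conj(1) + 2*(0)*conj(-1) + 2*(0)*conj(-1) + 2*(0)*conj(1)]
      = (1/8)[(4) + (4) + (0) + (0) + (0)] = 8/8 = 1
  <chi_5*chi_5, chi_5> = (1/8)[1*(4)*conj(2) + 1*(4)*conj(-2) + 2*(0)*conj(0) + 2*(0)*conj(0) + 2*(0)*conj(0)]
      = (1/8)[(8) + (-8) + (0) + (0) + (0)] = 0/8 = 0
Hence the multiplicities are chi_1: 1, chi_2: 1, chi_3: 1, chi_4: 1. Dimension check: dim(chi_5)*dim(chi_5) = 2*2 = 4 and sum (mult * dim) = 1*1 + 1*1 + 1*1 + 1*1 = 4.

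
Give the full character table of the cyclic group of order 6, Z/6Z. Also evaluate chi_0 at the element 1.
Character table of Z/6Z (irreps indexed chi_0,...,chi_5 with chi_k(m) = zeta_6^(k*m), zeta_6 = exp(2*pi*i/6)):
  irrep \ class  {0} (size 1)  {1} (size 1)    {2} (size 1)    {3} (size 1)  {4} (size 1)    {5} (size 1)  
  chi_0          1             1               1               1             1               1             
  chi_1          1             exp(I*pi/3)     exp(2*I*pi/3)   -1            exp(-2*I*pi/3)  exp(-I*pi/3)  
  chi_2          1             exp(2*I*pi/3)   exp(-2*I*pi/3)  1             exp(2*I*pi/3)   exp(-2*I*pi/3)
  chi_3          1             -1              1               -1            1               -1            
  chi_4          1             exp(-2*I*pi/3)  exp(2*I*pi/3)   1             exp(-2*I*pi/3)  exp(2*I*pi/3) 
  chi_5          1             exp(-I*pi/3)    exp(-2*I*pi/3)  -1            exp(2*I*pi/3)   exp(I*pi/3)   

Spot check: chi_0(1) = zeta_6^(0*1) = zeta_6^0 = 1.

Justification: Z/6Z is abelian, so all 6 irreducible complex representations are 1-dimensional. They are given by chi_k(m) = zeta_6^(k*m) for k = 0,...,5. Row orthogonality: sum_m chi_k(m) conj(chi_l(m)) = 6 * [k = l].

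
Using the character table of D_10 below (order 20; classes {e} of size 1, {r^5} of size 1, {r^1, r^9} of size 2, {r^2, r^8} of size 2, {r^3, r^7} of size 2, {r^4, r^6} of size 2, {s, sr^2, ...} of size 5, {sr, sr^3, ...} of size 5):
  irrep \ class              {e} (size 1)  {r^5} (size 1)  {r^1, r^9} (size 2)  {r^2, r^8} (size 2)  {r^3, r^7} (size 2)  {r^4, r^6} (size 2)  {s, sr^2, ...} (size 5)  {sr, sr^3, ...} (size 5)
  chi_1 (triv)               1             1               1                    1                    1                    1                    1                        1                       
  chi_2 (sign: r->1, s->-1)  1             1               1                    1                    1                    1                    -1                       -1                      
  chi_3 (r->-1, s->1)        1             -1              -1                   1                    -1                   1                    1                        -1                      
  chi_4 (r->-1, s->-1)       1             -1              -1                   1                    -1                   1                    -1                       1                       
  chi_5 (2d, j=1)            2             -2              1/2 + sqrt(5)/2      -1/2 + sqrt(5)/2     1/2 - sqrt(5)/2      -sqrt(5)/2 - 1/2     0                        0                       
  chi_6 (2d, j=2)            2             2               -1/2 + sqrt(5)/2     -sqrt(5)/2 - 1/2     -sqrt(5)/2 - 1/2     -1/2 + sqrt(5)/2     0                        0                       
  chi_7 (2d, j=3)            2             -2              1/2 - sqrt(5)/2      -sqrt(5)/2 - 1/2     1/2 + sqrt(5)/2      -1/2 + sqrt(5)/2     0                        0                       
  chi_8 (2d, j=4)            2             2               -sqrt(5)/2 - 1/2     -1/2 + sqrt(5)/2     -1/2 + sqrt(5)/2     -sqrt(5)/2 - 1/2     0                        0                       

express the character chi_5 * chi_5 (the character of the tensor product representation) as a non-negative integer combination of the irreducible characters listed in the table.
chi_5 tensor chi_5 = chi_1 + chi_2 + chi_6 (all other irreducibles have multiplicity 0).

Reasoning: The character of a tensor product is the pointwise product (chi_5 * chi_5)(C) = chi_5(C) * chi_5(C):
  {e}: (2)*(2), {r^5}: (-2)*(-2), {r^1, r^9}: (1/2 + sqrt(5)/2)*(1/2 + sqrt(5)/2), {r^2, r^8}: (-1/2 + sqrt(5)/2)*(-1/2 + sqrt(5)/2), {r^3, r^7}: (1/2 - sqrt(5)/2)*(1/2 - sqrt(5)/2), {r^4, r^6}: (-sqrt(5)/2 - 1/2)*(-sqrt(5)/2 - 1/2), {s, sr^2, ...}: (0)*(0), {sr, sr^3, ...}: (0)*(0)
so (chi_5 * chi_5) takes values
  {e} -> 4, {r^5} -> 4, {r^1, r^9} -> sqrt(5)/2 + 3/2, {r^2, r^8} -> 3/2 - sqrt(5)/2, {r^3, r^7} -> 3/2 - sqrt(5)/2, {r^4, r^6} -> sqrt(5)/2 + 3/2, {s, sr^2, ...} -> 0, {sr, sr^3, ...} -> 0.
Now take the inner product of this character with each irreducible chi from the table, <chi_5*chi_5, chi> = (1/20) sum_C |C| (chi_5*chi_5)(C) conj(chi(C)):
  <chi_5*chi_5, chi_1> = (1/20)[1*(4)*conj(1) + 1*(4)*conj(1) + 2*(sqrt(5)/2 + 3/2)*conj(1) + 2*(3/2 - sqrt(5)/2)*conj(1) + 2*(3/2 - sqrt(5)/2)*conj(1) + 2*(sqrt(5)/2 + 3/2)*conj(1) + 5*(0)*conj(1) + 5*(0)*conj(1)]
      = (1/20)[(4) + (4) + (sqrt(5) + 3) + (3 - sqrt(5)) + (3 - sqrt(5)) + (sqrt(5) + 3) + (0) + (0)] = 20/20 = 1
  <chi_5*chi_5, chi_2> = (1/20)[1*(4)*conj(1) + 1*(4)*conj(1) + 2*(sqrt(5)/2 + 3/2)*conj(1) + 2*(3/2 - sqrt(5)/2)*conj(1) + 2*(3/2 - sqrt(5)/2)*conj(1) + 2*(sqrt(5)/2 + 3/2)*conj(1) + 5*(0)*conj(-1) + 5*(0)*conj(-1)]
      = (1/20)[(4) + (4) + (sqrt(5) + 3) + (3 - sqrt(5)) + (3 - sqrt(5)) + (sqrt(5) + 3) + (0) + (0)] = 20/20 = 1
  <chi_5*chi_5, chi_3> = (1/20)[1*(4)*conj(1) + 1*(4)*conj(-1) + 2*(sqrt(5)/2 + 3/2)*conj(-1) + 2*(3/2 - sqrt(5)/2)*conj(1) + 2*(3/2 - sqrt(5)/2)*conj(-1) + 2*(sqrt(5)/2 + 3/2)*conj(1) + 5*(0)*conj(1) + 5*(0)*conj(-1)]
      = (1/20)[(4) + (-4) + (-3 - sqrt(5)) + (3 - sqrt(5)) + (-3 + sqrt(5)) + (sqrt(5) + 3) + (0) + (0)] = 0/20 = 0
  <chi_5*chi_5, chi_4> = (1/20)[1*(4)*conj(1) + 1*(4)*conj(-1) + 2*(sqrt(5)/2 + 3/2)*conj(-1) + 2*(3/2 - sqrt(5)/2)*conj(1) + 2*(3/2 - sqrt(5)/2)*conj(-1) + 2*(sqrt(5)/2 + 3/2)*conj(1) + 5*(0)*conj(-1) + 5*(0)*conj(1)]
      = (1/20)[(4) + (-4) + (-3 - sqrt(5)) + (3 - sqrt(5)) + (-3 + sqrt(5)) + (sqrt(5) + 3) + (0) + (0)] = 0/20 = 0
  <chi_5*chi_5, chi_5> = (1/20)[1*(4)*conj(2) + 1*(4)*conj(-2) + 2*(sqrt(5)/2 + 3/2)*conj(1/2 + sqrt(5)/2) + 2*(3/2 - sqrt(5)/2)*conj(-1/2 + sqrt(5)/2) + 2*(3/2 - sqrt(5)/2)*conj(1/2 - sqrt(5)/2) + 2*(sqrt(5)/2 + 3/2)*conj(-sqrt(5)/2 - 1/2) + 5*(0)*conj(0) + 5*(0)*conj(0)]
      = (1/20)[(8) + (-8) + (4 + 2*sqrt(5)) + (-4 + 2*sqrt(5)) + (4 - 2*sqrt(5)) + (-2*sqrt(5) - 4) + (0) + (0)] = 0/20 = 0
  <chi_5*chi_5, chi_6> = (1/20)[1*(4)*conj(2) + 1*(4)*conj(2) + 2*(sqrt(5)/2 + 3/2)*conj(-1/2 + sqrt(5)/2) + 2*(3/2 - sqrt(5)/2)*conj(-sqrt(5)/2 - 1/2) + 2*(3/2 - sqrt(5)/2)*conj(-sqrt(5)/2 - 1/2) + 2*(sqrt(5)/2 + 3/2)*conj(-1/2 + sqrt(5)/2) + 5*(0)*conj(0) + 5*(0)*conj(0)]
      = (1/20)[(8) + (8) + (1 + sqrt(5)) + (1 - sqrt(5)) + (1 - sqrt(5)) + (1 + sqrt(5)) + (0) + (0)] = 20/20 = 1
  <chi_5*chi_5, chi_7> = (1/20)[1*(4)*conj(2) + 1*(4)*conj(-2) + 2*(sqrt(5)/2 + 3/2)*conj(1/2 - sqrt(5)/2) + 2*(3/2 - sqrt(5)/2)*conj(-sqrt(5)/2 - 1/2) + 2*(3/2 - sqrt(5)/2)*conj(1/2 + sqrt(5)/2) + 2*(sqrt(5)/2 + 3/2)*conj(-1/2 + sqrt(5)/2) + 5*(0)*conj(0) + 5*(0)*conj(0)]
      = (1/20)[(8) + (-8) + (-sqrt(5) - 1) + (1 - sqrt(5)) + (-1 + sqrt(5)) + (1 + sqrt(5)) + (0) + (0)] = 0/20 = 0
  <chi_5*chi_5, chi_8> = (1/20)[1*(4)*conj(2) + 1*(4)*conj(2) + 2*(sqrt(5)/2 + 3/2)*conj(-sqrt(5)/2 - 1/2) + 2*(3/2 - sqrt(5)/2)*conj(-1/2 + sqrt(5)/2) + 2*(3/2 - sqrt(5)/2)*conj(-1/2 + sqrt(5)/2) + 2*(sqrt(5)/2 + 3/2)*conj(-sqrt(5)/2 - 1/2) + 5*(0)*conj(0) + 5*(0)*conj(0)]
      = (1/20)[(8) + (8) + (-2*sqrt(5) - 4) + (-4 + 2*sqrt(5)) + (-4 + 2*sqrt(5)) + (-2*sqrt(5) - 4) + (0) + (0)] = 0/20 = 0
Hence the multiplicities are chi_1: 1, chi_2: 1, chi_6: 1. Dimension check: dim(chi_5)*dim(chi_5) = 2*2 = 4 and sum (mult * dim) = 1*1 + 1*1 + 1*2 = 4.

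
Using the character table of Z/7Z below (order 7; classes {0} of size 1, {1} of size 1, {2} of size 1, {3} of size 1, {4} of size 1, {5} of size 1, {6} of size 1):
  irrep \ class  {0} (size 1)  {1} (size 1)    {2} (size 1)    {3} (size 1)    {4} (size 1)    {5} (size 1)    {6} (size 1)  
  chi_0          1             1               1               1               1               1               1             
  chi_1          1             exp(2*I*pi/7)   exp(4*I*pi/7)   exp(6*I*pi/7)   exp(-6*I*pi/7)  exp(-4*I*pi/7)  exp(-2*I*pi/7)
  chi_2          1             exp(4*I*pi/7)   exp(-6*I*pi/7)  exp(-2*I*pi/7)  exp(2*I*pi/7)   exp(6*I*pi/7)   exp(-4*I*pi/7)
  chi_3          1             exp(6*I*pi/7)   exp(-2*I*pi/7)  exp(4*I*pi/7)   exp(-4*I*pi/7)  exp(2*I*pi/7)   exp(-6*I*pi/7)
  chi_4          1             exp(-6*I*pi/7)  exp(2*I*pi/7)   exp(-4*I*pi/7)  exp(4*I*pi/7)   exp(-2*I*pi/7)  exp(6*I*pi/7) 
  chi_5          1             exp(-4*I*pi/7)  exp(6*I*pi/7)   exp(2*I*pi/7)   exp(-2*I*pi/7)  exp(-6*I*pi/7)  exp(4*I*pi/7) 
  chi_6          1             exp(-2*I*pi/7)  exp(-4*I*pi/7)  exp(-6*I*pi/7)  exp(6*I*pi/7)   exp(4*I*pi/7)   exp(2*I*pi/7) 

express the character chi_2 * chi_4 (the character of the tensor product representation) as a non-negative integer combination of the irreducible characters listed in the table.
chi_2 tensor chi_4 = chi_6 (all other irreducibles have multiplicity 0).

Solution. The character of a tensor product is the pointwise product (chi_2 * chi_4)(C) = chi_2(C) * chi_4(C):
  {0}: (1)*(1), {1}: (exp(4*I*pi/7))*(exp(-6*I*pi/7)), {2}: (exp(-6*I*pi/7))*(exp(2*I*pi/7)), {3}: (exp(-2*I*pi/7))*(exp(-4*I*pi/7)), {4}: (exp(2*I*pi/7))*(exp(4*I*pi/7)), {5}: (exp(6*I*pi/7))*(exp(-2*I*pi/7)), {6}: (exp(-4*I*pi/7))*(exp(6*I*pi/7))
so (chi_2 * chi_4) takes values
  {0} -> 1, {1} -> exp(-2*I*pi/7), {2} -> exp(-4*I*pi/7), {3} -> exp(-6*I*pi/7), {4} -> exp(6*I*pi/7), {5} -> exp(4*I*pi/7), {6} -> exp(2*I*pi/7).
Now take the inner product of this character with each irreducible chi from the table, <chi_2*chi_4, chi> = (1/7) sum_C |C| (chi_2*chi_4)(C) conj(chi(C)):
  <chi_2*chi_4, chi_0> = (1/7)[1*(1)*conj(1) + 1*(exp(-2*I*pi/7))*conj(1) + 1*(exp(-4*I*pi/7))*conj(1) + 1*(exp(-6*I*pi/7))*conj(1) + 1*(exp(6*I*pi/7))*conj(1) + 1*(exp(4*I*pi/7))*conj(1) + 1*(exp(2*I*pi/7))*conj(1)]
      = (1/7)[(1) + (exp(-2*I*pi/7)) + (exp(-4*I*pi/7)) + (exp(-6*I*pi/7)) + (exp(6*I*pi/7)) + (exp(4*I*pi/7)) + (exp(2*I*pi/7))] = 0/7 = 0
  <chi_2*chi_4, chi_1> = (1/7)[1*(1)*conj(1) + 1*(exp(-2*I*pi/7))*conj(exp(2*I*pi/7)) + 1*(exp(-4*I*pi/7))*conj(exp(4*I*pi/7)) + 1*(exp(-6*I*pi/7))*conj(exp(6*I*pi/7)) + 1*(exp(6*I*pi/7))*conj(exp(-6*I*pi/7)) + 1*(exp(4*I*pi/7))*conj(exp(-4*I*pi/7)) + 1*(exp(2*I*pi/7))*conj(exp(-2*I*pi/7))]
      = (1/7)[(1) + (exp(-4*I*pi/7)) + (exp(6*I*pi/7)) + (exp(2*I*pi/7)) + (exp(-2*I*pi/7)) + (exp(-6*I*pi/7)) + (exp(4*I*pi/7))] = 0/7 = 0
  <chi_2*chi_4, chi_2> = (1/7)[1*(1)*conj(1) + 1*(exp(-2*I*pi/7))*conj(exp(4*I*pi/7)) + 1*(exp(-4*I*pi/7))*conj(exp(-6*I*pi/7)) + 1*(exp(-6*I*pi/7))*conj(exp(-2*I*pi/7)) + 1*(exp(6*I*pi/7))*conj(exp(2*I*pi/7)) + 1*(exp(4*I*pi/7))*conj(exp(6*I*pi/7)) + 1*(exp(2*I*pi/7))*conj(exp(-4*I*pi/7))]
      = (1/7)[(1) + (exp(-6*I*pi/7)) + (exp(2*I*pi/7)) + (exp(-4*I*pi/7)) + (exp(4*I*pi/7)) + (exp(-2*I*pi/7)) + (exp(6*I*pi/7))] = 0/7 = 0
  <chi_2*chi_4, chi_3> = (1/7)[1*(1)*conj(1) + 1*(exp(-2*I*pi/7))*conj(exp(6*I*pi/7)) + 1*(exp(-4*I*pi/7))*conj(exp(-2*I*pi/7)) + 1*(exp(-6*I*pi/7))*conj(exp(4*I*pi/7)) + 1*(exp(6*I*pi/7))*conj(exp(-4*I*pi/7)) + 1*(exp(4*I*pi/7))*conj(exp(2*I*pi/7)) + 1*(exp(2*I*pi/7))*conj(exp(-6*I*pi/7))]
      = (1/7)[(1) + (exp(6*I*pi/7)) + (exp(-2*I*pi/7)) + (exp(4*I*pi/7)) + (exp(-4*I*pi/7)) + (exp(2*I*pi/7)) + (exp(-6*I*pi/7))] = 0/7 = 0
  <chi_2*chi_4, chi_4> = (1/7)[1*(1)*conj(1) + 1*(exp(-2*I*pi/7))*conj(exp(-6*I*pi/7)) + 1*(exp(-4*I*pi/7))*conj(exp(2*I*pi/7)) + 1*(exp(-6*I*pi/7))*conj(exp(-4*I*pi/7)) + 1*(exp(6*I*pi/7))*conj(exp(4*I*pi/7)) + 1*(exp(4*I*pi/7))*conj(exp(-2*I*pi/7)) + 1*(exp(2*I*pi/7))*conj(exp(6*I*pi/7))]
      = (1/7)[(1) + (exp(4*I*pi/7)) + (exp(-6*I*pi/7)) + (exp(-2*I*pi/7)) + (exp(2*I*pi/7)) + (exp(6*I*pi/7)) + (exp(-4*I*pi/7))] = 0/7 = 0
  <chi_2*chi_4, chi_5> = (1/7)[1*(1)*conj(1) + 1*(exp(-2*I*pi/7))*conj(exp(-4*I*pi/7)) + 1*(exp(-4*I*pi/7))*conj(exp(6*I*pi/7)) + 1*(exp(-6*I*pi/7))*conj(exp(2*I*pi/7)) + 1*(exp(6*I*pi/7))*conj(exp(-2*I*pi/7)) + 1*(exp(4*I*pi/7))*conj(exp(-6*I*pi/7)) + 1*(exp(2*I*pi/7))*conj(exp(4*I*pi/7))]
      = (1/7)[(1) + (exp(2*I*pi/7)) + (exp(4*I*pi/7)) + (exp(6*I*pi/7)) + (exp(-6*I*pi/7)) + (exp(-4*I*pi/7)) + (exp(-2*I*pi/7))] = 0/7 = 0
  <chi_2*chi_4, chi_6> = (1/7)[1*(1)*conj(1) + 1*(exp(-2*I*pi/7))*conj(exp(-2*I*pi/7)) + 1*(exp(-4*I*pi/7))*conj(exp(-4*I*pi/7)) + 1*(exp(-6*I*pi/7))*conj(exp(-6*I*pi/7)) + 1*(exp(6*I*pi/7))*conj(exp(6*I*pi/7)) + 1*(exp(4*I*pi/7))*conj(exp(4*I*pi/7)) + 1*(exp(2*I*pi/7))*conj(exp(2*I*pi/7))]
      = (1/7)[(1) + (1) + (1) + (1) + (1) + (1) + (1)] = 7/7 = 1
(Exp terms are combined using exp(i*s)*conj(exp(i*t)) = exp(i*(s-t)), and sums of them are collapsed using the identity that for every m > 1 the m distinct m-th roots of unity sum to 0, e.g. 1 + exp(2*I*pi/3) + exp(-2*I*pi/3) = 0.)
Hence the multiplicities are chi_6: 1. Dimension check: dim(chi_2)*dim(chi_4) = 1*1 = 1 and sum (mult * dim) = 1*1 = 1.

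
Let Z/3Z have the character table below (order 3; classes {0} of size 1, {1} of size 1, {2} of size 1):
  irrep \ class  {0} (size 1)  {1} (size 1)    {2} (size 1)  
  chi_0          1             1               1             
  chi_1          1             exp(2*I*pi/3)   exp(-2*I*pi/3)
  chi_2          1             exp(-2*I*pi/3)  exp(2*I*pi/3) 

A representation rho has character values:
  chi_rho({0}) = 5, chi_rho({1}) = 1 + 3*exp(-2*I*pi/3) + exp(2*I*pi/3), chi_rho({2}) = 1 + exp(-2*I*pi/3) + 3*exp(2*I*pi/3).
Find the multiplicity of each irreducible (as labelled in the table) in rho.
Multiplicities: chi_0: 1, chi_1: 1, chi_2: 3.

Use <chi_rho, chi> = (1/|G|) sum_C |C| * chi_rho(C) * conj(chi(C)) with |G| = 3 for each irreducible chi in the table:
  <chi_rho, chi_0> = (1/3)[1*(5)*conj(1) + 1*(1 + 3*exp(-2*I*pi/3) + exp(2*I*pi/3))*conj(1) + 1*(1 + exp(-2*I*pi/3) + 3*exp(2*I*pi/3))*conj(1)]
      = (1/3)[(5) + (1 + 3*exp(-2*I*pi/3) + exp(2*I*pi/3)) + (1 + exp(-2*I*pi/3) + 3*exp(2*I*pi/3))] = 3/3 = 1
  <chi_rho, chi_1> = (1/3)[1*(5)*conj(1) + 1*(1 + 3*exp(-2*I*pi/3) + exp(2*I*pi/3))*conj(exp(2*I*pi/3)) + 1*(1 + exp(-2*I*pi/3) + 3*exp(2*I*pi/3))*conj(exp(-2*I*pi/3))]
      = (1/3)[(5) + (1 + exp(-2*I*pi/3) + 3*exp(2*I*pi/3)) + (1 + 3*exp(-2*I*pi/3) + exp(2*I*pi/3))] = 3/3 = 1
  <chi_rho, chi_2> = (1/3)[1*(5)*conj(1) + 1*(1 + 3*exp(-2*I*pi/3) + exp(2*I*pi/3))*conj(exp(-2*I*pi/3)) + 1*(1 + exp(-2*I*pi/3) + 3*exp(2*I*pi/3))*conj(exp(2*I*pi/3))]
      = (1/3)[(5) + (2) + (2)] = 9/3 = 3
(Exp terms are combined using exp(i*s)*conj(exp(i*t)) = exp(i*(s-t)), and sums of them are collapsed using the identity that for every m > 1 the m distinct m-th roots of unity sum to 0, e.g. 1 + exp(2*I*pi/3) + exp(-2*I*pi/3) = 0.)
Dimension check: dim(rho) = sum (mult * dim) = 1*1 + 1*1 + 3*1 = 5 = chi_rho(e) = 5.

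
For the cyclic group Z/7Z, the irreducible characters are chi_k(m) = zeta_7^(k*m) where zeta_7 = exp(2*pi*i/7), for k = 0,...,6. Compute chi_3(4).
chi_3(4) = zeta_7^12 = exp(-4*I*pi/7)

Proof sketch: chi_3(4) = zeta_7^(3*4) = zeta_7^12. Since zeta_7^7 = 1, this equals zeta_7^5 = exp(2*pi*i*5/7) = exp(-4*I*pi/7).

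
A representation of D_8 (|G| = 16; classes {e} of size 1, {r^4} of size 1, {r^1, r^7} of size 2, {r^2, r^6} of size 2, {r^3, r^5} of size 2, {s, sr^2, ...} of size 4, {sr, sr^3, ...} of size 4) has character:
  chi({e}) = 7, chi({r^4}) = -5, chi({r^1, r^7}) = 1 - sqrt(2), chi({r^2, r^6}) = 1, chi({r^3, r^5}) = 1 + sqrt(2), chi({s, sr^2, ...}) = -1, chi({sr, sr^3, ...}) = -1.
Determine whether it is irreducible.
Not irreducible (reducible): <chi, chi> = 6 > 1.

Derivation: <chi, chi> = (1/|G|) sum_C |C| * |chi(C)|^2 = (1/16)[1*|7|^2 + 1*|-5|^2 + 2*|1 - sqrt(2)|^2 + 2*|1|^2 + 2*|1 + sqrt(2)|^2 + 4*|-1|^2 + 4*|-1|^2]
  = (1/16)[(49) + (25) + (6 - 4*sqrt(2)) + (2) + (4*sqrt(2) + 6) + (4) + (4)] = 96/16 = 6.
A character is irreducible iff <chi, chi> = 1, so this representation is reducible.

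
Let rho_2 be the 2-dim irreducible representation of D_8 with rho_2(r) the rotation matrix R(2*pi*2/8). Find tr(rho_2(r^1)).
chi_{rho_2}(r^1) = 2*cos(2*pi*2*1/8) = 0

Solution. rho_2(r^1) is rotation by angle 2*pi*2*1/8, whose trace is 2*cos(2*pi*2*1/8) = 0.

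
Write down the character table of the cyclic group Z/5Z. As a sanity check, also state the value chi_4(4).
Character table of Z/5Z (irreps indexed chi_0,...,chi_4 with chi_k(m) = zeta_5^(k*m), zeta_5 = exp(2*pi*i/5)):
  irrep \ class  {0} (size 1)  {1} (size 1)    {2} (size 1)    {3} (size 1)    {4} (size 1)  
  chi_0          1             1               1               1               1             
  chi_1          1             exp(2*I*pi/5)   exp(4*I*pi/5)   exp(-4*I*pi/5)  exp(-2*I*pi/5)
  chi_2          1             exp(4*I*pi/5)   exp(-2*I*pi/5)  exp(2*I*pi/5)   exp(-4*I*pi/5)
  chi_3          1             exp(-4*I*pi/5)  exp(2*I*pi/5)   exp(-2*I*pi/5)  exp(4*I*pi/5) 
  chi_4          1             exp(-2*I*pi/5)  exp(-4*I*pi/5)  exp(4*I*pi/5)   exp(2*I*pi/5) 

Spot check: chi_4(4) = zeta_5^(4*4) = zeta_5^16 = exp(2*I*pi/5).

Z/5Z is abelian, so all 5 irreducible complex representations are 1-dimensional. They are given by chi_k(m) = zeta_5^(k*m) for k = 0,...,4. Row orthogonality: sum_m chi_k(m) conj(chi_l(m)) = 5 * [k = l].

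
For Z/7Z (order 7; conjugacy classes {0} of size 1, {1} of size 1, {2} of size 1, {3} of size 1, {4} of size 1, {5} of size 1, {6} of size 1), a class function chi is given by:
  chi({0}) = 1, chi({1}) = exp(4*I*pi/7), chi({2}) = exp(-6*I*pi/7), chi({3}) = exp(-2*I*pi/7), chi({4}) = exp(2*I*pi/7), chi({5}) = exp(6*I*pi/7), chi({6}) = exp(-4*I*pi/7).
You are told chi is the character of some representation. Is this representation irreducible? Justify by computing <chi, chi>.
Irreducible: <chi, chi> = 1.

Justification: <chi, chi> = (1/|G|) sum_C |C| * |chi(C)|^2 = (1/7)[1*|1|^2 + 1*|exp(4*I*pi/7)|^2 + 1*|exp(-6*I*pi/7)|^2 + 1*|exp(-2*I*pi/7)|^2 + 1*|exp(2*I*pi/7)|^2 + 1*|exp(6*I*pi/7)|^2 + 1*|exp(-4*I*pi/7)|^2]
  = (1/7)[(1) + (1) + (1) + (1) + (1) + (1) + (1)] = 7/7 = 1.
(Exp terms are combined using exp(i*s)*conj(exp(i*t)) = exp(i*(s-t)), and sums of them are collapsed using the identity that for every m > 1 the m distinct m-th roots of unity sum to 0, e.g. 1 + exp(2*I*pi/3) + exp(-2*I*pi/3) = 0.)
A character is irreducible iff <chi, chi> = 1, so this representation is irreducible.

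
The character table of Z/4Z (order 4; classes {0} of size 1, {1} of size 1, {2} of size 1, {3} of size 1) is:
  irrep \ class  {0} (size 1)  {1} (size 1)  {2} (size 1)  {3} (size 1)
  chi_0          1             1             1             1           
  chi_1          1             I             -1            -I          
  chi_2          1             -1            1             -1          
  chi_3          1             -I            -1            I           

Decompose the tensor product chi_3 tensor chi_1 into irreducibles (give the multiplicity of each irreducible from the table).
chi_3 tensor chi_1 = chi_0 (all other irreducibles have multiplicity 0).

Reasoning: The character of a tensor product is the pointwise product (chi_3 * chi_1)(C) = chi_3(C) * chi_1(C):
  {0}: (1)*(1), {1}: (-I)*(I), {2}: (-1)*(-1), {3}: (I)*(-I)
so (chi_3 * chi_1) takes values
  {0} -> 1, {1} -> 1, {2} -> 1, {3} -> 1.
Now take the inner product of this character with each irreducible chi from the table, <chi_3*chi_1, chi> = (1/4) sum_C |C| (chi_3*chi_1)(C) conj(chi(C)):
  <chi_3*chi_1, chi_0> = (1/4)[1*(1)*conj(1) + 1*(1)*conj(1) + 1*(1)*conj(1) + 1*(1)*conj(1)]
      = (1/4)[(1) + (1) + (1) + (1)] = 4/4 = 1
  <chi_3*chi_1, chi_1> = (1/4)[1*(1)*conj(1) + 1*(1)*conj(I) + 1*(1)*conj(-1) + 1*(1)*conj(-I)]
      = (1/4)[(1) + (-I) + (-1) + (I)] = 0/4 = 0
  <chi_3*chi_1, chi_2> = (1/4)[1*(1)*conj(1) + 1*(1)*conj(-1) + 1*(1)*conj(1) + 1*(1)*conj(-1)]
      = (1/4)[(1) + (-1) + (1) + (-1)] = 0/4 = 0
  <chi_3*chi_1, chi_3> = (1/4)[1*(1)*conj(1) + 1*(1)*conj(-I) + 1*(1)*conj(-1) + 1*(1)*conj(I)]
      = (1/4)[(1) + (I) + (-1) + (-I)] = 0/4 = 0
(Exp terms are combined using exp(i*s)*conj(exp(i*t)) = exp(i*(s-t)), and sums of them are collapsed using the identity that for every m > 1 the m distinct m-th roots of unity sum to 0, e.g. 1 + exp(2*I*pi/3) + exp(-2*I*pi/3) = 0.)
Hence the multiplicities are chi_0: 1. Dimension check: dim(chi_3)*dim(chi_1) = 1*1 = 1 and sum (mult * dim) = 1*1 = 1.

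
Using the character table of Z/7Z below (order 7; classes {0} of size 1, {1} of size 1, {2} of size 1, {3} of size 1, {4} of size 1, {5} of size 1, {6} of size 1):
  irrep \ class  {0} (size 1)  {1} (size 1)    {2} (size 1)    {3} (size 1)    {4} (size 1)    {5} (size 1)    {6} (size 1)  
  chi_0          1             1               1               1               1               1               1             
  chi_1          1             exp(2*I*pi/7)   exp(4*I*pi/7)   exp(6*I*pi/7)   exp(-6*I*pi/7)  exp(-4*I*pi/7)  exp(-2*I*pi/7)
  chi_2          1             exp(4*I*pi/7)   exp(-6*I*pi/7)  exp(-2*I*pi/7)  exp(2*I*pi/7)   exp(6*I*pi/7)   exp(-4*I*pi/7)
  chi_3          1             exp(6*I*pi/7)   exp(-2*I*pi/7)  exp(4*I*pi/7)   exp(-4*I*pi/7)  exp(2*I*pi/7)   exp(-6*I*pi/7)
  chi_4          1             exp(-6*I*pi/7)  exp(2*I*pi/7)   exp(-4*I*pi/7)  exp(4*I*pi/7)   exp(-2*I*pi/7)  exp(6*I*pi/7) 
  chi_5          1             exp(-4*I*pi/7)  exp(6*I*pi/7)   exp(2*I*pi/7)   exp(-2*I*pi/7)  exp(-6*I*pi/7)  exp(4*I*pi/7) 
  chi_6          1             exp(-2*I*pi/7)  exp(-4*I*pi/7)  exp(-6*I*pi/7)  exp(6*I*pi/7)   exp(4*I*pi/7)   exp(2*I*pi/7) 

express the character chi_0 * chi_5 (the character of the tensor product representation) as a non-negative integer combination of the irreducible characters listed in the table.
chi_0 tensor chi_5 = chi_5 (all other irreducibles have multiplicity 0).

Argument: The character of a tensor product is the pointwise product (chi_0 * chi_5)(C) = chi_0(C) * chi_5(C):
  {0}: (1)*(1), {1}: (1)*(exp(-4*I*pi/7)), {2}: (1)*(exp(6*I*pi/7)), {3}: (1)*(exp(2*I*pi/7)), {4}: (1)*(exp(-2*I*pi/7)), {5}: (1)*(exp(-6*I*pi/7)), {6}: (1)*(exp(4*I*pi/7))
so (chi_0 * chi_5) takes values
  {0} -> 1, {1} -> exp(-4*I*pi/7), {2} -> exp(6*I*pi/7), {3} -> exp(2*I*pi/7), {4} -> exp(-2*I*pi/7), {5} -> exp(-6*I*pi/7), {6} -> exp(4*I*pi/7).
Now take the inner product of this character with each irreducible chi from the table, <chi_0*chi_5, chi> = (1/7) sum_C |C| (chi_0*chi_5)(C) conj(chi(C)):
  <chi_0*chi_5, chi_0> = (1/7)[1*(1)*conj(1) + 1*(exp(-4*I*pi/7))*conj(1) + 1*(exp(6*I*pi/7))*conj(1) + 1*(exp(2*I*pi/7))*conj(1) + 1*(exp(-2*I*pi/7))*conj(1) + 1*(exp(-6*I*pi/7))*conj(1) + 1*(exp(4*I*pi/7))*conj(1)]
      = (1/7)[(1) + (exp(-4*I*pi/7)) + (exp(6*I*pi/7)) + (exp(2*I*pi/7)) + (exp(-2*I*pi/7)) + (exp(-6*I*pi/7)) + (exp(4*I*pi/7))] = 0/7 = 0
  <chi_0*chi_5, chi_1> = (1/7)[1*(1)*conj(1) + 1*(exp(-4*I*pi/7))*conj(exp(2*I*pi/7)) + 1*(exp(6*I*pi/7))*conj(exp(4*I*pi/7)) + 1*(exp(2*I*pi/7))*conj(exp(6*I*pi/7)) + 1*(exp(-2*I*pi/7))*conj(exp(-6*I*pi/7)) + 1*(exp(-6*I*pi/7))*conj(exp(-4*I*pi/7)) + 1*(exp(4*I*pi/7))*conj(exp(-2*I*pi/7))]
      = (1/7)[(1) + (exp(-6*I*pi/7)) + (exp(2*I*pi/7)) + (exp(-4*I*pi/7)) + (exp(4*I*pi/7)) + (exp(-2*I*pi/7)) + (exp(6*I*pi/7))] = 0/7 = 0
  <chi_0*chi_5, chi_2> = (1/7)[1*(1)*conj(1) + 1*(exp(-4*I*pi/7))*conj(exp(4*I*pi/7)) + 1*(exp(6*I*pi/7))*conj(exp(-6*I*pi/7)) + 1*(exp(2*I*pi/7))*conj(exp(-2*I*pi/7)) + 1*(exp(-2*I*pi/7))*conj(exp(2*I*pi/7)) + 1*(exp(-6*I*pi/7))*conj(exp(6*I*pi/7)) + 1*(exp(4*I*pi/7))*conj(exp(-4*I*pi/7))]
      = (1/7)[(1) + (exp(6*I*pi/7)) + (exp(-2*I*pi/7)) + (exp(4*I*pi/7)) + (exp(-4*I*pi/7)) + (exp(2*I*pi/7)) + (exp(-6*I*pi/7))] = 0/7 = 0
  <chi_0*chi_5, chi_3> = (1/7)[1*(1)*conj(1) + 1*(exp(-4*I*pi/7))*conj(exp(6*I*pi/7)) + 1*(exp(6*I*pi/7))*conj(exp(-2*I*pi/7)) + 1*(exp(2*I*pi/7))*conj(exp(4*I*pi/7)) + 1*(exp(-2*I*pi/7))*conj(exp(-4*I*pi/7)) + 1*(exp(-6*I*pi/7))*conj(exp(2*I*pi/7)) + 1*(exp(4*I*pi/7))*conj(exp(-6*I*pi/7))]
      = (1/7)[(1) + (exp(4*I*pi/7)) + (exp(-6*I*pi/7)) + (exp(-2*I*pi/7)) + (exp(2*I*pi/7)) + (exp(6*I*pi/7)) + (exp(-4*I*pi/7))] = 0/7 = 0
  <chi_0*chi_5, chi_4> = (1/7)[1*(1)*conj(1) + 1*(exp(-4*I*pi/7))*conj(exp(-6*I*pi/7)) + 1*(exp(6*I*pi/7))*conj(exp(2*I*pi/7)) + 1*(exp(2*I*pi/7))*conj(exp(-4*I*pi/7)) + 1*(exp(-2*I*pi/7))*conj(exp(4*I*pi/7)) + 1*(exp(-6*I*pi/7))*conj(exp(-2*I*pi/7)) + 1*(exp(4*I*pi/7))*conj(exp(6*I*pi/7))]
      = (1/7)[(1) + (exp(2*I*pi/7)) + (exp(4*I*pi/7)) + (exp(6*I*pi/7)) + (exp(-6*I*pi/7)) + (exp(-4*I*pi/7)) + (exp(-2*I*pi/7))] = 0/7 = 0
  <chi_0*chi_5, chi_5> = (1/7)[1*(1)*conj(1) + 1*(exp(-4*I*pi/7))*conj(exp(-4*I*pi/7)) + 1*(exp(6*I*pi/7))*conj(exp(6*I*pi/7)) + 1*(exp(2*I*pi/7))*conj(exp(2*I*pi/7)) + 1*(exp(-2*I*pi/7))*conj(exp(-2*I*pi/7)) + 1*(exp(-6*I*pi/7))*conj(exp(-6*I*pi/7)) + 1*(exp(4*I*pi/7))*conj(exp(4*I*pi/7))]
      = (1/7)[(1) + (1) + (1) + (1) + (1) + (1) + (1)] = 7/7 = 1
  <chi_0*chi_5, chi_6> = (1/7)[1*(1)*conj(1) + 1*(exp(-4*I*pi/7))*conj(exp(-2*I*pi/7)) + 1*(exp(6*I*pi/7))*conj(exp(-4*I*pi/7)) + 1*(exp(2*I*pi/7))*conj(exp(-6*I*pi/7)) + 1*(exp(-2*I*pi/7))*conj(exp(6*I*pi/7)) + 1*(exp(-6*I*pi/7))*conj(exp(4*I*pi/7)) + 1*(exp(4*I*pi/7))*conj(exp(2*I*pi/7))]
      = (1/7)[(1) + (exp(-2*I*pi/7)) + (exp(-4*I*pi/7)) + (exp(-6*I*pi/7)) + (exp(6*I*pi/7)) + (exp(4*I*pi/7)) + (exp(2*I*pi/7))] = 0/7 = 0
(Exp terms are combined using exp(i*s)*conj(exp(i*t)) = exp(i*(s-t)), and sums of them are collapsed using the identity that for every m > 1 the m distinct m-th roots of unity sum to 0, e.g. 1 + exp(2*I*pi/3) + exp(-2*I*pi/3) = 0.)
Hence the multiplicities are chi_5: 1. Dimension check: dim(chi_0)*dim(chi_5) = 1*1 = 1 and sum (mult * dim) = 1*1 = 1.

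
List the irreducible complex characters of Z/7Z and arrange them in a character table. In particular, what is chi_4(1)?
Character table of Z/7Z (irreps indexed chi_0,...,chi_6 with chi_k(m) = zeta_7^(k*m), zeta_7 = exp(2*pi*i/7)):
  irrep \ class  {0} (size 1)  {1} (size 1)    {2} (size 1)    {3} (size 1)    {4} (size 1)    {5} (size 1)    {6} (size 1)  
  chi_0          1             1               1               1               1               1               1             
  chi_1          1             exp(2*I*pi/7)   exp(4*I*pi/7)   exp(6*I*pi/7)   exp(-6*I*pi/7)  exp(-4*I*pi/7)  exp(-2*I*pi/7)
  chi_2          1             exp(4*I*pi/7)   exp(-6*I*pi/7)  exp(-2*I*pi/7)  exp(2*I*pi/7)   exp(6*I*pi/7)   exp(-4*I*pi/7)
  chi_3          1             exp(6*I*pi/7)   exp(-2*I*pi/7)  exp(4*I*pi/7)   exp(-4*I*pi/7)  exp(2*I*pi/7)   exp(-6*I*pi/7)
  chi_4          1             exp(-6*I*pi/7)  exp(2*I*pi/7)   exp(-4*I*pi/7)  exp(4*I*pi/7)   exp(-2*I*pi/7)  exp(6*I*pi/7) 
  chi_5          1             exp(-4*I*pi/7)  exp(6*I*pi/7)   exp(2*I*pi/7)   exp(-2*I*pi/7)  exp(-6*I*pi/7)  exp(4*I*pi/7) 
  chi_6          1             exp(-2*I*pi/7)  exp(-4*I*pi/7)  exp(-6*I*pi/7)  exp(6*I*pi/7)   exp(4*I*pi/7)   exp(2*I*pi/7) 

Spot check: chi_4(1) = zeta_7^(4*1) = zeta_7^4 = exp(-6*I*pi/7).

Explanation: Z/7Z is abelian, so all 7 irreducible complex representations are 1-dimensional. They are given by chi_k(m) = zeta_7^(k*m) for k = 0,...,6. Row orthogonality: sum_m chi_k(m) conj(chi_l(m)) = 7 * [k = l].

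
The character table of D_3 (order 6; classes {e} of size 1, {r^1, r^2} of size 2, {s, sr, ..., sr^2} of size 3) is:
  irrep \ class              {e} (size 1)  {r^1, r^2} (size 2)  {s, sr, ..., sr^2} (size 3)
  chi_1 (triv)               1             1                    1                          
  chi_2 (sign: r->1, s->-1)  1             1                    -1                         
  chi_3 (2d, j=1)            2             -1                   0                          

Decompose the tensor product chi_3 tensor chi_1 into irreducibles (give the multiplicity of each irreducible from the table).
chi_3 tensor chi_1 = chi_3 (all other irreducibles have multiplicity 0).

Proof sketch: The character of a tensor product is the pointwise product (chi_3 * chi_1)(C) = chi_3(C) * chi_1(C):
  {e}: (2)*(1), {r^1, r^2}: (-1)*(1), {s, sr, ..., sr^2}: (0)*(1)
so (chi_3 * chi_1) takes values
  {e} -> 2, {r^1, r^2} -> -1, {s, sr, ..., sr^2} -> 0.
Now take the inner product of this character with each irreducible chi from the table, <chi_3*chi_1, chi> = (1/6) sum_C |C| (chi_3*chi_1)(C) conj(chi(C)):
  <chi_3*chi_1, chi_1> = (1/6)[1*(2)*conj(1) + 2*(-1)*conj(1) + 3*(0)*conj(1)]
      = (1/6)[(2) + (-2) + (0)] = 0/6 = 0
  <chi_3*chi_1, chi_2> = (1/6)[1*(2)*conj(1) + 2*(-1)*conj(1) + 3*(0)*conj(-1)]
      = (1/6)[(2) + (-2) + (0)] = 0/6 = 0
  <chi_3*chi_1, chi_3> = (1/6)[1*(2)*conj(2) + 2*(-1)*conj(-1) + 3*(0)*conj(0)]
      = (1/6)[(4) + (2) + (0)] = 6/6 = 1
Hence the multiplicities are chi_3: 1. Dimension check: dim(chi_3)*dim(chi_1) = 2*1 = 2 and sum (mult * dim) = 1*2 = 2.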